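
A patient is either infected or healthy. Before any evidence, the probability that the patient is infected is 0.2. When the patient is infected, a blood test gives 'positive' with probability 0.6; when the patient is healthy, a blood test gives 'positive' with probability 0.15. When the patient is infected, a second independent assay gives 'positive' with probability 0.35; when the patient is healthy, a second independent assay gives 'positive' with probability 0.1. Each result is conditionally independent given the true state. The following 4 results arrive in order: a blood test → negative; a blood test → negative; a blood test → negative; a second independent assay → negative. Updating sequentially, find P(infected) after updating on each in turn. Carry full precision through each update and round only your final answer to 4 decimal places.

0.0185

After a blood test='negative': P(infected) = 0.4·0.2000 / (0.4·0.2000 + 0.85·0.8000) ≈ 0.1053
After a blood test='negative': P(infected) = 0.4·0.1053 / (0.4·0.1053 + 0.85·0.8947) ≈ 0.0525
After a blood test='negative': P(infected) = 0.4·0.0525 / (0.4·0.0525 + 0.85·0.9475) ≈ 0.0254
After a second independent assay='negative': P(infected) = 0.65·0.0254 / (0.65·0.0254 + 0.9·0.9746) ≈ 0.0185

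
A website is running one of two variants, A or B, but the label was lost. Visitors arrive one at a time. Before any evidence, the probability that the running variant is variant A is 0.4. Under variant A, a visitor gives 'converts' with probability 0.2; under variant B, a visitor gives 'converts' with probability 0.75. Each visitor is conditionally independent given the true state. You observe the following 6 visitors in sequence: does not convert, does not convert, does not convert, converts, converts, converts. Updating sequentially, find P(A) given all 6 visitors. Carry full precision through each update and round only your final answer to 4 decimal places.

0.2929

After 'does not convert': P(A) = 0.8·0.4000 / (0.8·0.4000 + 0.25·0.6000) ≈ 0.6809
After 'does not convert': P(A) = 0.8·0.6809 / (0.8·0.6809 + 0.25·0.3191) ≈ 0.8722
After 'does not convert': P(A) = 0.8·0.8722 / (0.8·0.8722 + 0.25·0.1278) ≈ 0.9562
After 'converts': P(A) = 0.2·0.9562 / (0.2·0.9562 + 0.75·0.0438) ≈ 0.8535
After 'converts': P(A) = 0.2·0.8535 / (0.2·0.8535 + 0.75·0.1465) ≈ 0.6084
After 'converts': P(A) = 0.2·0.6084 / (0.2·0.6084 + 0.75·0.3916) ≈ 0.2929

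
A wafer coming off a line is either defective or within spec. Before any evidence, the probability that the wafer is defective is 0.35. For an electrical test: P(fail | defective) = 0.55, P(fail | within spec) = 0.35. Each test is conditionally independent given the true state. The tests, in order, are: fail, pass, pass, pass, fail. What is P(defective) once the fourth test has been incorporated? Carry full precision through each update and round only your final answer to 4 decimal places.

After 'fail': P(defective) = 0.55·0.3500 / (0.55·0.3500 + 0.35·0.6500) ≈ 0.4583
After 'pass': P(defective) = 0.45·0.4583 / (0.45·0.4583 + 0.65·0.5417) ≈ 0.3694
After 'pass': P(defective) = 0.45·0.3694 / (0.45·0.3694 + 0.65·0.6306) ≈ 0.2885
After 'pass': P(defective) = 0.45·0.2885 / (0.45·0.2885 + 0.65·0.7115) ≈ 0.2192

0.2192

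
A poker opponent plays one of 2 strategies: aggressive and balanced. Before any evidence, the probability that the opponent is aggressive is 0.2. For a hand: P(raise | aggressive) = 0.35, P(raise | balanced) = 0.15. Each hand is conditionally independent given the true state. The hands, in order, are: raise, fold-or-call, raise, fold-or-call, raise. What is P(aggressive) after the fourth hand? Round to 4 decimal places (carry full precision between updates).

After 'raise': P(aggressive) = 0.35·0.2000 / (0.35·0.2000 + 0.15·0.8000) ≈ 0.3684
After 'fold-or-call': P(aggressive) = 0.65·0.3684 / (0.65·0.3684 + 0.85·0.6316) ≈ 0.3085
After 'raise': P(aggressive) = 0.35·0.3085 / (0.35·0.3085 + 0.15·0.6915) ≈ 0.5100
After 'fold-or-call': P(aggressive) = 0.65·0.5100 / (0.65·0.5100 + 0.85·0.4900) ≈ 0.4432

0.4432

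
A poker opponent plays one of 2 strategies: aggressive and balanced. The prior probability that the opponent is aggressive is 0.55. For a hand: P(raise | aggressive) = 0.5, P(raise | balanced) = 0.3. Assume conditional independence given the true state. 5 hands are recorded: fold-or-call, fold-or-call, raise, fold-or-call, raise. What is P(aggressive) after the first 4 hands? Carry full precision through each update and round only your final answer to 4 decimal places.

After 'fold-or-call': P(aggressive) = 0.5·0.5500 / (0.5·0.5500 + 0.7·0.4500) ≈ 0.4661
After 'fold-or-call': P(aggressive) = 0.5·0.4661 / (0.5·0.4661 + 0.7·0.5339) ≈ 0.3841
After 'raise': P(aggressive) = 0.5·0.3841 / (0.5·0.3841 + 0.3·0.6159) ≈ 0.5096
After 'fold-or-call': P(aggressive) = 0.5·0.5096 / (0.5·0.5096 + 0.7·0.4904) ≈ 0.4261

0.4261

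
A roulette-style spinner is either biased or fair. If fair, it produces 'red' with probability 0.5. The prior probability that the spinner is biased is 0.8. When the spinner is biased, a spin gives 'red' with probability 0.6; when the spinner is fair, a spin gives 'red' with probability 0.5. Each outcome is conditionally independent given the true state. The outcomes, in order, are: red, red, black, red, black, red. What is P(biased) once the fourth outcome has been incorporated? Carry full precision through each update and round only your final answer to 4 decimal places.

After 'red': P(biased) = 0.6·0.8000 / (0.6·0.8000 + 0.5·0.2000) ≈ 0.8276
After 'red': P(biased) = 0.6·0.8276 / (0.6·0.8276 + 0.5·0.1724) ≈ 0.8521
After 'black': P(biased) = 0.4·0.8521 / (0.4·0.8521 + 0.5·0.1479) ≈ 0.8217
After 'red': P(biased) = 0.6·0.8217 / (0.6·0.8217 + 0.5·0.1783) ≈ 0.8469

0.8469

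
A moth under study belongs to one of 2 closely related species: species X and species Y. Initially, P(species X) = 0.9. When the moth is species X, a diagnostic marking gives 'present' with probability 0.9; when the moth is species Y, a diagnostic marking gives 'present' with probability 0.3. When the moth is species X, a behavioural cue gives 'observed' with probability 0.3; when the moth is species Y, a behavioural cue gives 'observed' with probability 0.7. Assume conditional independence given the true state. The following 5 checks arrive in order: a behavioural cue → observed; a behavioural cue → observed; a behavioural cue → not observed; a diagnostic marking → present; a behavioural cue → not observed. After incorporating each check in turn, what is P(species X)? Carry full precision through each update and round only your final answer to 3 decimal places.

Apply Bayes' rule sequentially, carrying P(species X) forward.
After a behavioural cue='observed': P(species X) = 0.3·0.9000 / (0.3·0.9000 + 0.7·0.1000) ≈ 0.7941
After a behavioural cue='observed': P(species X) = 0.3·0.7941 / (0.3·0.7941 + 0.7·0.2059) ≈ 0.6231
After a behavioural cue='not observed': P(species X) = 0.7·0.6231 / (0.7·0.6231 + 0.3·0.3769) ≈ 0.7941
After a diagnostic marking='present': P(species X) = 0.9·0.7941 / (0.9·0.7941 + 0.3·0.2059) ≈ 0.9205
After a behavioural cue='not observed': P(species X) = 0.7·0.9205 / (0.7·0.9205 + 0.3·0.0795) ≈ 0.9643

0.964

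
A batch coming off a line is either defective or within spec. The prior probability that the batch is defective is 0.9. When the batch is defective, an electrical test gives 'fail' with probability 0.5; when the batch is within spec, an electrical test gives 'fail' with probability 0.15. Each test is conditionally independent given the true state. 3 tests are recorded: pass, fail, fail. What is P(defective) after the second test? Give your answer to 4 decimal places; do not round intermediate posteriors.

After 'pass': P(defective) = 0.5·0.9000 / (0.5·0.9000 + 0.85·0.1000) ≈ 0.8411
After 'fail': P(defective) = 0.5·0.8411 / (0.5·0.8411 + 0.15·0.1589) ≈ 0.9464

0.9464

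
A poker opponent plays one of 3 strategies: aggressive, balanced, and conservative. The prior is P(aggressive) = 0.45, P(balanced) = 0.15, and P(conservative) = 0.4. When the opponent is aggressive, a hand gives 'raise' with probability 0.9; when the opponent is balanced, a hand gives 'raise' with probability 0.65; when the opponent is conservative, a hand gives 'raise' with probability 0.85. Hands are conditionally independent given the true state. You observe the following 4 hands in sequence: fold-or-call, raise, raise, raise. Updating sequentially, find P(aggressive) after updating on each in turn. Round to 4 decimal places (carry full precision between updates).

0.3902

After 'fold-or-call': normaliser = 0.1·0.4500 + 0.35·0.1500 + 0.15·0.4000; P(aggressive) ≈ 0.2857, P(balanced) ≈ 0.3333, P(conservative) ≈ 0.3810
After 'raise': normaliser = 0.9·0.2857 + 0.65·0.3333 + 0.85·0.3810; P(aggressive) ≈ 0.3224, P(balanced) ≈ 0.2716, P(conservative) ≈ 0.4060
After 'raise': normaliser = 0.9·0.3224 + 0.65·0.2716 + 0.85·0.4060; P(aggressive) ≈ 0.3574, P(balanced) ≈ 0.2175, P(conservative) ≈ 0.4251
After 'raise': normaliser = 0.9·0.3574 + 0.65·0.2175 + 0.85·0.4251; P(aggressive) ≈ 0.3902, P(balanced) ≈ 0.1715, P(conservative) ≈ 0.4383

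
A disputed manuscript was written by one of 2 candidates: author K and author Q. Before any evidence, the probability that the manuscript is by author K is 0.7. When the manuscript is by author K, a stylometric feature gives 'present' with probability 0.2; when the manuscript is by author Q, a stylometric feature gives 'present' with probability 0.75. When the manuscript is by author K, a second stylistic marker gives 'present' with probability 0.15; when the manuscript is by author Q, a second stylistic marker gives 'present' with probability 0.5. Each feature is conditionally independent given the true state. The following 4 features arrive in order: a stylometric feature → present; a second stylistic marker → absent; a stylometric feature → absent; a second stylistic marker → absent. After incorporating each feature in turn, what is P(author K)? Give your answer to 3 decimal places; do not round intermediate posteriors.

0.852

After a stylometric feature='present': P(author K) = 0.2·0.7000 / (0.2·0.7000 + 0.75·0.3000) ≈ 0.3836
After a second stylistic marker='absent': P(author K) = 0.85·0.3836 / (0.85·0.3836 + 0.5·0.6164) ≈ 0.5140
After a stylometric feature='absent': P(author K) = 0.8·0.5140 / (0.8·0.5140 + 0.25·0.4860) ≈ 0.7719
After a second stylistic marker='absent': P(author K) = 0.85·0.7719 / (0.85·0.7719 + 0.5·0.2281) ≈ 0.8519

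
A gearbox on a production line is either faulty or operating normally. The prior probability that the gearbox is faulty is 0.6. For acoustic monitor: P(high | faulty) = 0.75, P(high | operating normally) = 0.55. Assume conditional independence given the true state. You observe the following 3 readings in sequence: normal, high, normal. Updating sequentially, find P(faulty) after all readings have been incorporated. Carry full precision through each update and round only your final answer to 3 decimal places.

After 'normal': P(faulty) = 0.25·0.6000 / (0.25·0.6000 + 0.45·0.4000) ≈ 0.4545
After 'high': P(faulty) = 0.75·0.4545 / (0.75·0.4545 + 0.55·0.5455) ≈ 0.5319
After 'normal': P(faulty) = 0.25·0.5319 / (0.25·0.5319 + 0.45·0.4681) ≈ 0.3870

0.387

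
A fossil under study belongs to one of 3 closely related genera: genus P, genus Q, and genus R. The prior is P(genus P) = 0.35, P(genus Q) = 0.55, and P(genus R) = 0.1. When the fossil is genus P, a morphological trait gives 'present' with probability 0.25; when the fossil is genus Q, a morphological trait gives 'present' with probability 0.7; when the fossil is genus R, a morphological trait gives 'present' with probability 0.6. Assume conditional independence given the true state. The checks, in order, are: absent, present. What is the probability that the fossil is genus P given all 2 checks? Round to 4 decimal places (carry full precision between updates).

0.3199

Apply Bayes' rule sequentially, carrying P(genus P) forward.
After 'absent': normaliser = 0.75·0.3500 + 0.3·0.5500 + 0.4·0.1000; P(genus P) ≈ 0.5615, P(genus Q) ≈ 0.3529, P(genus R) ≈ 0.0856
After 'present': normaliser = 0.25·0.5615 + 0.7·0.3529 + 0.6·0.0856; P(genus P) ≈ 0.3199, P(genus Q) ≈ 0.5631, P(genus R) ≈ 0.1170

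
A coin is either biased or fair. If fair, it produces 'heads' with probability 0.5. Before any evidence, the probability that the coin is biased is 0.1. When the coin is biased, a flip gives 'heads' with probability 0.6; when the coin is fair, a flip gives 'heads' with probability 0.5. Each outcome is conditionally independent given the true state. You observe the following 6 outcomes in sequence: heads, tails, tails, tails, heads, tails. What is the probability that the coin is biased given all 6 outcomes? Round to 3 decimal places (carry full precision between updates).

0.062

After 'heads': P(biased) = 0.6·0.1000 / (0.6·0.1000 + 0.5·0.9000) ≈ 0.1176
After 'tails': P(biased) = 0.4·0.1176 / (0.4·0.1176 + 0.5·0.8824) ≈ 0.0964
After 'tails': P(biased) = 0.4·0.0964 / (0.4·0.0964 + 0.5·0.9036) ≈ 0.0786
After 'tails': P(biased) = 0.4·0.0786 / (0.4·0.0786 + 0.5·0.9214) ≈ 0.0639
After 'heads': P(biased) = 0.6·0.0639 / (0.6·0.0639 + 0.5·0.9361) ≈ 0.0757
After 'tails': P(biased) = 0.4·0.0757 / (0.4·0.0757 + 0.5·0.9243) ≈ 0.0615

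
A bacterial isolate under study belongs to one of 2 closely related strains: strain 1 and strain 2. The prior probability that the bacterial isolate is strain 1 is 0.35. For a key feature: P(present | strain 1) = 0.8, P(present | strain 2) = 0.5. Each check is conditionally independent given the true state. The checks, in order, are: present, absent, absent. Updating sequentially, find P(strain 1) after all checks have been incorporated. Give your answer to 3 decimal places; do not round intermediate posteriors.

Each posterior becomes the prior for the next update.
After 'present': P(strain 1) = 0.8·0.3500 / (0.8·0.3500 + 0.5·0.6500) ≈ 0.4628
After 'absent': P(strain 1) = 0.2·0.4628 / (0.2·0.4628 + 0.5·0.5372) ≈ 0.2563
After 'absent': P(strain 1) = 0.2·0.2563 / (0.2·0.2563 + 0.5·0.7437) ≈ 0.1211

0.121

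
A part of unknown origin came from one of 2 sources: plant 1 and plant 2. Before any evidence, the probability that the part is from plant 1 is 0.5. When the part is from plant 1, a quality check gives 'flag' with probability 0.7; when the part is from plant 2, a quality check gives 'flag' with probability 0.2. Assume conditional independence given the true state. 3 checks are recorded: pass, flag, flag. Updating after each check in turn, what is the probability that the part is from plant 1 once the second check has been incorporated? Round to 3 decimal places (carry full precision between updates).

0.568

Each posterior becomes the prior for the next update.
After 'pass': P(plant 1) = 0.3·0.5000 / (0.3·0.5000 + 0.8·0.5000) ≈ 0.2727
After 'flag': P(plant 1) = 0.7·0.2727 / (0.7·0.2727 + 0.2·0.7273) ≈ 0.5676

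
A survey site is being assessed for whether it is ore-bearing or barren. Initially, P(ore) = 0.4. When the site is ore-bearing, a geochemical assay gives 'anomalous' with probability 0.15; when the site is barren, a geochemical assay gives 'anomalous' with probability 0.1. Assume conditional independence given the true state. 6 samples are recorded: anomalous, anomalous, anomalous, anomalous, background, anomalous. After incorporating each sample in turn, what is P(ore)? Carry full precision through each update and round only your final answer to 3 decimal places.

0.827

Each posterior becomes the prior for the next update.
After 'anomalous': P(ore) = 0.15·0.4000 / (0.15·0.4000 + 0.1·0.6000) ≈ 0.5000
After 'anomalous': P(ore) = 0.15·0.5000 / (0.15·0.5000 + 0.1·0.5000) ≈ 0.6000
After 'anomalous': P(ore) = 0.15·0.6000 / (0.15·0.6000 + 0.1·0.4000) ≈ 0.6923
After 'anomalous': P(ore) = 0.15·0.6923 / (0.15·0.6923 + 0.1·0.3077) ≈ 0.7714
After 'background': P(ore) = 0.85·0.7714 / (0.85·0.7714 + 0.9·0.2286) ≈ 0.7612
After 'anomalous': P(ore) = 0.15·0.7612 / (0.15·0.7612 + 0.1·0.2388) ≈ 0.8270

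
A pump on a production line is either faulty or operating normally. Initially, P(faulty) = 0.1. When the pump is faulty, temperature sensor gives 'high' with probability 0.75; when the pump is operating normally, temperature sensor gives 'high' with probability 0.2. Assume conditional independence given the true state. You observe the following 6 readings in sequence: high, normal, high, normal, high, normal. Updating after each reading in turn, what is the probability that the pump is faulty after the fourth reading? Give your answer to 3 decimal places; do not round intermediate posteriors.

After 'high': P(faulty) = 0.75·0.1000 / (0.75·0.1000 + 0.2·0.9000) ≈ 0.2941
After 'normal': P(faulty) = 0.25·0.2941 / (0.25·0.2941 + 0.8·0.7059) ≈ 0.1152
After 'high': P(faulty) = 0.75·0.1152 / (0.75·0.1152 + 0.2·0.8848) ≈ 0.3281
After 'normal': P(faulty) = 0.25·0.3281 / (0.25·0.3281 + 0.8·0.6719) ≈ 0.1324

0.132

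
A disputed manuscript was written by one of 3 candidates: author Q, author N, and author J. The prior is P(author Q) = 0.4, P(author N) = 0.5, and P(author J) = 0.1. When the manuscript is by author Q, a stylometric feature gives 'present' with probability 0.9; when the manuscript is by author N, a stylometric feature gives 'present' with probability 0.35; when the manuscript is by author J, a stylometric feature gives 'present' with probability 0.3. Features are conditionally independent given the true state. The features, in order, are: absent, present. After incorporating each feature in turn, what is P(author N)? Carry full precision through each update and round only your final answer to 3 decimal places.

0.666

After 'absent': normaliser = 0.1·0.4000 + 0.65·0.5000 + 0.7·0.1000; P(author Q) ≈ 0.0920, P(author N) ≈ 0.7471, P(author J) ≈ 0.1609
After 'present': normaliser = 0.9·0.0920 + 0.35·0.7471 + 0.3·0.1609; P(author Q) ≈ 0.2108, P(author N) ≈ 0.6662, P(author J) ≈ 0.1230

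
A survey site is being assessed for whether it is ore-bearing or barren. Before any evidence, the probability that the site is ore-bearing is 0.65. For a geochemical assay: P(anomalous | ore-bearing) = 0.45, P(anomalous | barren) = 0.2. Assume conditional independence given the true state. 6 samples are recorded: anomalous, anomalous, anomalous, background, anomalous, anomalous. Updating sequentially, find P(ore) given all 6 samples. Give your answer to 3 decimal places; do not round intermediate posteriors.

After 'anomalous': P(ore) = 0.45·0.6500 / (0.45·0.6500 + 0.2·0.3500) ≈ 0.8069
After 'anomalous': P(ore) = 0.45·0.8069 / (0.45·0.8069 + 0.2·0.1931) ≈ 0.9039
After 'anomalous': P(ore) = 0.45·0.9039 / (0.45·0.9039 + 0.2·0.0961) ≈ 0.9549
After 'background': P(ore) = 0.55·0.9549 / (0.55·0.9549 + 0.8·0.0451) ≈ 0.9357
After 'anomalous': P(ore) = 0.45·0.9357 / (0.45·0.9357 + 0.2·0.0643) ≈ 0.9703
After 'anomalous': P(ore) = 0.45·0.9703 / (0.45·0.9703 + 0.2·0.0297) ≈ 0.9866

0.987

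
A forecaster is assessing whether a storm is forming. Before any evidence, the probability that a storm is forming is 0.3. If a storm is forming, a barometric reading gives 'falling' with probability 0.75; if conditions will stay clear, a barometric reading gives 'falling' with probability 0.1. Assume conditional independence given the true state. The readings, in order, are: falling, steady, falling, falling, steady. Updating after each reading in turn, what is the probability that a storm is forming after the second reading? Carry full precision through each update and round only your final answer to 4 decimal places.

After 'falling': P(storm) = 0.75·0.3000 / (0.75·0.3000 + 0.1·0.7000) ≈ 0.7627
After 'steady': P(storm) = 0.25·0.7627 / (0.25·0.7627 + 0.9·0.2373) ≈ 0.4717

0.4717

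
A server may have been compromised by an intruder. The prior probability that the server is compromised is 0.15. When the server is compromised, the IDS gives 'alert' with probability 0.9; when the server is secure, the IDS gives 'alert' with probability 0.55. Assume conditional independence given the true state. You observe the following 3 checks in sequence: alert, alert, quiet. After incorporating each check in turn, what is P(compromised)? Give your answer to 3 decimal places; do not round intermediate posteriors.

0.095

After 'alert': P(compromised) = 0.9·0.1500 / (0.9·0.1500 + 0.55·0.8500) ≈ 0.2241
After 'alert': P(compromised) = 0.9·0.2241 / (0.9·0.2241 + 0.55·0.7759) ≈ 0.3209
After 'quiet': P(compromised) = 0.1·0.3209 / (0.1·0.3209 + 0.45·0.6791) ≈ 0.0950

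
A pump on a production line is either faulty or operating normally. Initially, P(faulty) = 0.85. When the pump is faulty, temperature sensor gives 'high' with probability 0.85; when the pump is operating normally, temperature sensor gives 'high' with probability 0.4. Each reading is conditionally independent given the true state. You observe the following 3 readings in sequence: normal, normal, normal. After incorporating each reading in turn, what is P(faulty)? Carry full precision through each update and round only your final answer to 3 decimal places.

After 'normal': P(faulty) = 0.15·0.8500 / (0.15·0.8500 + 0.6·0.1500) ≈ 0.5862
After 'normal': P(faulty) = 0.15·0.5862 / (0.15·0.5862 + 0.6·0.4138) ≈ 0.2615
After 'normal': P(faulty) = 0.15·0.2615 / (0.15·0.2615 + 0.6·0.7385) ≈ 0.0813

0.081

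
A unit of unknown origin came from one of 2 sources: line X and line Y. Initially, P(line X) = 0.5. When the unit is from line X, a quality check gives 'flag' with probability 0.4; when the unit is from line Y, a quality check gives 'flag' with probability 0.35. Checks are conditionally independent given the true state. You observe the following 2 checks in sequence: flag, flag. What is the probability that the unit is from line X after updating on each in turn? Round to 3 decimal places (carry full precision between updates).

0.566

After 'flag': P(line X) = 0.4·0.5000 / (0.4·0.5000 + 0.35·0.5000) ≈ 0.5333
After 'flag': P(line X) = 0.4·0.5333 / (0.4·0.5333 + 0.35·0.4667) ≈ 0.5664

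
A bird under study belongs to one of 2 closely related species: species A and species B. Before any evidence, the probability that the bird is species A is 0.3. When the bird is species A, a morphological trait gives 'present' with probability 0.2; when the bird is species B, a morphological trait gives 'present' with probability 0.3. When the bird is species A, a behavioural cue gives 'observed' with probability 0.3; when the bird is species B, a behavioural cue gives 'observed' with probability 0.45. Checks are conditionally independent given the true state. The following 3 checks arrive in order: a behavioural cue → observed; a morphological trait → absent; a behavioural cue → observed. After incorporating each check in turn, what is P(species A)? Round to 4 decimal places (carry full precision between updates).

0.1788

After a behavioural cue='observed': P(species A) = 0.3·0.3000 / (0.3·0.3000 + 0.45·0.7000) ≈ 0.2222
After a morphological trait='absent': P(species A) = 0.8·0.2222 / (0.8·0.2222 + 0.7·0.7778) ≈ 0.2462
After a behavioural cue='observed': P(species A) = 0.3·0.2462 / (0.3·0.2462 + 0.45·0.7538) ≈ 0.1788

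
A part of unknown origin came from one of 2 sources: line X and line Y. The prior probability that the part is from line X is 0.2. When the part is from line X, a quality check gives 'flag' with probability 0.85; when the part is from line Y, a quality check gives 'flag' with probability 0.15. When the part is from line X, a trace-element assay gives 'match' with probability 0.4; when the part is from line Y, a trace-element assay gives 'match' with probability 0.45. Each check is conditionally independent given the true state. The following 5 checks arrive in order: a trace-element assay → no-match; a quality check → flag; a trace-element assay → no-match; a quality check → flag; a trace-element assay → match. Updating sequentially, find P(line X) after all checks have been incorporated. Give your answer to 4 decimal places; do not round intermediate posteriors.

0.8947

After a trace-element assay='no-match': P(line X) = 0.6·0.2000 / (0.6·0.2000 + 0.55·0.8000) ≈ 0.2143
After a quality check='flag': P(line X) = 0.85·0.2143 / (0.85·0.2143 + 0.15·0.7857) ≈ 0.6071
After a trace-element assay='no-match': P(line X) = 0.6·0.6071 / (0.6·0.6071 + 0.55·0.3929) ≈ 0.6277
After a quality check='flag': P(line X) = 0.85·0.6277 / (0.85·0.6277 + 0.15·0.3723) ≈ 0.9052
After a trace-element assay='match': P(line X) = 0.4·0.9052 / (0.4·0.9052 + 0.45·0.0948) ≈ 0.8947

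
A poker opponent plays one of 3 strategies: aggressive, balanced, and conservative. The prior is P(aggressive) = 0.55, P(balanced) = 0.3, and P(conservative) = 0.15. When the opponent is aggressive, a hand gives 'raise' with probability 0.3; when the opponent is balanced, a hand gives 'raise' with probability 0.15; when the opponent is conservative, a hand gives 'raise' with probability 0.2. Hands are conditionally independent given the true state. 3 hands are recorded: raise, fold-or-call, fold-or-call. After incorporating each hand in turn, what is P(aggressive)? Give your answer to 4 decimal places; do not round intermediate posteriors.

After 'raise': normaliser = 0.3·0.5500 + 0.15·0.3000 + 0.2·0.1500; P(aggressive) ≈ 0.6875, P(balanced) ≈ 0.1875, P(conservative) ≈ 0.1250
After 'fold-or-call': normaliser = 0.7·0.6875 + 0.85·0.1875 + 0.8·0.1250; P(aggressive) ≈ 0.6498, P(balanced) ≈ 0.2152, P(conservative) ≈ 0.1350
After 'fold-or-call': normaliser = 0.7·0.6498 + 0.85·0.2152 + 0.8·0.1350; P(aggressive) ≈ 0.6099, P(balanced) ≈ 0.2453, P(conservative) ≈ 0.1448

0.6099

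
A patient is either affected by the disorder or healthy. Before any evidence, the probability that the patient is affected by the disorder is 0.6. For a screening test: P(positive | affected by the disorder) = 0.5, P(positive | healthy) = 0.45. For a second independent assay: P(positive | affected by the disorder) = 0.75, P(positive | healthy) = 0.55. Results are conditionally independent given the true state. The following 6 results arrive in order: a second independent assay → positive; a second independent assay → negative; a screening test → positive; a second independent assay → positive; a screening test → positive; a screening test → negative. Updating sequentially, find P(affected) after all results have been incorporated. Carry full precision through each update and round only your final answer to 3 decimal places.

Apply Bayes' rule sequentially, carrying P(affected) forward.
After a second independent assay='positive': P(affected) = 0.75·0.6000 / (0.75·0.6000 + 0.55·0.4000) ≈ 0.6716
After a second independent assay='negative': P(affected) = 0.25·0.6716 / (0.25·0.6716 + 0.45·0.3284) ≈ 0.5319
After a screening test='positive': P(affected) = 0.5·0.5319 / (0.5·0.5319 + 0.45·0.4681) ≈ 0.5580
After a second independent assay='positive': P(affected) = 0.75·0.5580 / (0.75·0.5580 + 0.55·0.4420) ≈ 0.6326
After a screening test='positive': P(affected) = 0.5·0.6326 / (0.5·0.6326 + 0.45·0.3674) ≈ 0.6567
After a screening test='negative': P(affected) = 0.5·0.6567 / (0.5·0.6567 + 0.55·0.3433) ≈ 0.6349

0.635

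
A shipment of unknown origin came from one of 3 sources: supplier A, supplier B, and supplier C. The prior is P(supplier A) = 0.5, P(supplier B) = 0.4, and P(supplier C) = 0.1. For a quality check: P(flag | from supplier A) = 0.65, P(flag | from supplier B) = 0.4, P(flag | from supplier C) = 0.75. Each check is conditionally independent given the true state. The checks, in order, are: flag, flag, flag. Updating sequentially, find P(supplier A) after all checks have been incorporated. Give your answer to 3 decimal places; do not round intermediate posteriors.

0.669

After 'flag': normaliser = 0.65·0.5000 + 0.4·0.4000 + 0.75·0.1000; P(supplier A) ≈ 0.5804, P(supplier B) ≈ 0.2857, P(supplier C) ≈ 0.1339
After 'flag': normaliser = 0.65·0.5804 + 0.4·0.2857 + 0.75·0.1339; P(supplier A) ≈ 0.6373, P(supplier B) ≈ 0.1931, P(supplier C) ≈ 0.1697
After 'flag': normaliser = 0.65·0.6373 + 0.4·0.1931 + 0.75·0.1697; P(supplier A) ≈ 0.6695, P(supplier B) ≈ 0.1248, P(supplier C) ≈ 0.2057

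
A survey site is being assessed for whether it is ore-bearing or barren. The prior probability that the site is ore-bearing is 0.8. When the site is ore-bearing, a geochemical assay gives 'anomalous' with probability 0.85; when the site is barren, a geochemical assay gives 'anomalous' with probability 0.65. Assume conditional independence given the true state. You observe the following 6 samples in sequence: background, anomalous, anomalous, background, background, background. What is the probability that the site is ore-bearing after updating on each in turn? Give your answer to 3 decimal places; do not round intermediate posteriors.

0.187

Each posterior becomes the prior for the next update.
After 'background': P(ore) = 0.15·0.8000 / (0.15·0.8000 + 0.35·0.2000) ≈ 0.6316
After 'anomalous': P(ore) = 0.85·0.6316 / (0.85·0.6316 + 0.65·0.3684) ≈ 0.6915
After 'anomalous': P(ore) = 0.85·0.6915 / (0.85·0.6915 + 0.65·0.3085) ≈ 0.7456
After 'background': P(ore) = 0.15·0.7456 / (0.15·0.7456 + 0.35·0.2544) ≈ 0.5568
After 'background': P(ore) = 0.15·0.5568 / (0.15·0.5568 + 0.35·0.4432) ≈ 0.3500
After 'background': P(ore) = 0.15·0.3500 / (0.15·0.3500 + 0.35·0.6500) ≈ 0.1875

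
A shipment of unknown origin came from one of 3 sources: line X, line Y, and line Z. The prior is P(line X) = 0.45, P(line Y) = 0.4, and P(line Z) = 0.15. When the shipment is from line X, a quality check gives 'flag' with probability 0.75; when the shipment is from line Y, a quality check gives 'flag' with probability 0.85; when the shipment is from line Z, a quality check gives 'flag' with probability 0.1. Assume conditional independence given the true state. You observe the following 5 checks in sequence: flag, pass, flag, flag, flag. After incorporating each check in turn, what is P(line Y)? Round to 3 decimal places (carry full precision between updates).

After 'flag': normaliser = 0.75·0.4500 + 0.85·0.4000 + 0.1·0.1500; P(line X) ≈ 0.4874, P(line Y) ≈ 0.4910, P(line Z) ≈ 0.0217
After 'pass': normaliser = 0.25·0.4874 + 0.15·0.4910 + 0.9·0.0217; P(line X) ≈ 0.5668, P(line Y) ≈ 0.3426, P(line Z) ≈ 0.0907
After 'flag': normaliser = 0.75·0.5668 + 0.85·0.3426 + 0.1·0.0907; P(line X) ≈ 0.5860, P(line Y) ≈ 0.4015, P(line Z) ≈ 0.0125
After 'flag': normaliser = 0.75·0.5860 + 0.85·0.4015 + 0.1·0.0125; P(line X) ≈ 0.5620, P(line Y) ≈ 0.4364, P(line Z) ≈ 0.0016
After 'flag': normaliser = 0.75·0.5620 + 0.85·0.4364 + 0.1·0.0016; P(line X) ≈ 0.5318, P(line Y) ≈ 0.4680, P(line Z) ≈ 0.0002

0.468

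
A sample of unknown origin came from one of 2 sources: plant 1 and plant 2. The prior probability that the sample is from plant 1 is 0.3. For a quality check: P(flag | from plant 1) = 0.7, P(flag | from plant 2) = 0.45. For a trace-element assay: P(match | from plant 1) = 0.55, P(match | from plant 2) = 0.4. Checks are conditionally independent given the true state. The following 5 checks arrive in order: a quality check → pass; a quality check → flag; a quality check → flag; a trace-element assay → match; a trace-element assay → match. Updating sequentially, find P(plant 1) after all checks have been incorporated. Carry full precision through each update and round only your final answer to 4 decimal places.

After a quality check='pass': P(plant 1) = 0.3·0.3000 / (0.3·0.3000 + 0.55·0.7000) ≈ 0.1895
After a quality check='flag': P(plant 1) = 0.7·0.1895 / (0.7·0.1895 + 0.45·0.8105) ≈ 0.2667
After a quality check='flag': P(plant 1) = 0.7·0.2667 / (0.7·0.2667 + 0.45·0.7333) ≈ 0.3613
After a trace-element assay='match': P(plant 1) = 0.55·0.3613 / (0.55·0.3613 + 0.4·0.6387) ≈ 0.4375
After a trace-element assay='match': P(plant 1) = 0.55·0.4375 / (0.55·0.4375 + 0.4·0.5625) ≈ 0.5168

0.5168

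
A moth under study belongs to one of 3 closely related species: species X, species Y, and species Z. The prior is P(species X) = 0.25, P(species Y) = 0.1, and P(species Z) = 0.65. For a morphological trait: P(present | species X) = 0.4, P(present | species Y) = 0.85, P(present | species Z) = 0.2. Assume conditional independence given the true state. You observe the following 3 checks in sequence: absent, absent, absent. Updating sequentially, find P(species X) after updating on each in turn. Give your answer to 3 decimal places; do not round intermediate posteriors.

After 'absent': normaliser = 0.6·0.2500 + 0.15·0.1000 + 0.8·0.6500; P(species X) ≈ 0.2190, P(species Y) ≈ 0.0219, P(species Z) ≈ 0.7591
After 'absent': normaliser = 0.6·0.2190 + 0.15·0.0219 + 0.8·0.7591; P(species X) ≈ 0.1771, P(species Y) ≈ 0.0044, P(species Z) ≈ 0.8185
After 'absent': normaliser = 0.6·0.1771 + 0.15·0.0044 + 0.8·0.8185; P(species X) ≈ 0.1395, P(species Y) ≈ 0.0009, P(species Z) ≈ 0.8596

0.139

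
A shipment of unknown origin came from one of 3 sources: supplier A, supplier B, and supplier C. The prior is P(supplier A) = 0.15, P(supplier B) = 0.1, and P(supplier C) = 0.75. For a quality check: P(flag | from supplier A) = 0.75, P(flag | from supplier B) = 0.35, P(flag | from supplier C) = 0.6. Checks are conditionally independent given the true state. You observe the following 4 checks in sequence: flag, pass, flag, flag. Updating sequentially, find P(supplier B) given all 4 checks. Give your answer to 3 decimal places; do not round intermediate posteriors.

0.033

After 'flag': normaliser = 0.75·0.1500 + 0.35·0.1000 + 0.6·0.7500; P(supplier A) ≈ 0.1883, P(supplier B) ≈ 0.0586, P(supplier C) ≈ 0.7531
After 'pass': normaliser = 0.25·0.1883 + 0.65·0.0586 + 0.4·0.7531; P(supplier A) ≈ 0.1218, P(supplier B) ≈ 0.0985, P(supplier C) ≈ 0.7796
After 'flag': normaliser = 0.75·0.1218 + 0.35·0.0985 + 0.6·0.7796; P(supplier A) ≈ 0.1539, P(supplier B) ≈ 0.0581, P(supplier C) ≈ 0.7880
After 'flag': normaliser = 0.75·0.1539 + 0.35·0.0581 + 0.6·0.7880; P(supplier A) ≈ 0.1897, P(supplier B) ≈ 0.0334, P(supplier C) ≈ 0.7769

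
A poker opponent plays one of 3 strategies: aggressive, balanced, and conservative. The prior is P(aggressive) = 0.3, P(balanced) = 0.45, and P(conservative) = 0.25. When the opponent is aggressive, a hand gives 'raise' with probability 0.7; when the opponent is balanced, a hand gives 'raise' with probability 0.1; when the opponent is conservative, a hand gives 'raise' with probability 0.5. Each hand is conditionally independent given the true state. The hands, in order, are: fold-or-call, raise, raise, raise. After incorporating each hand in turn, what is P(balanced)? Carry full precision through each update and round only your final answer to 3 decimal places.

After 'fold-or-call': normaliser = 0.3·0.3000 + 0.9·0.4500 + 0.5·0.2500; P(aggressive) ≈ 0.1452, P(balanced) ≈ 0.6532, P(conservative) ≈ 0.2016
After 'raise': normaliser = 0.7·0.1452 + 0.1·0.6532 + 0.5·0.2016; P(aggressive) ≈ 0.3795, P(balanced) ≈ 0.2440, P(conservative) ≈ 0.3765
After 'raise': normaliser = 0.7·0.3795 + 0.1·0.2440 + 0.5·0.3765; P(aggressive) ≈ 0.5554, P(balanced) ≈ 0.0510, P(conservative) ≈ 0.3936
After 'raise': normaliser = 0.7·0.5554 + 0.1·0.0510 + 0.5·0.3936; P(aggressive) ≈ 0.6582, P(balanced) ≈ 0.0086, P(conservative) ≈ 0.3332

0.009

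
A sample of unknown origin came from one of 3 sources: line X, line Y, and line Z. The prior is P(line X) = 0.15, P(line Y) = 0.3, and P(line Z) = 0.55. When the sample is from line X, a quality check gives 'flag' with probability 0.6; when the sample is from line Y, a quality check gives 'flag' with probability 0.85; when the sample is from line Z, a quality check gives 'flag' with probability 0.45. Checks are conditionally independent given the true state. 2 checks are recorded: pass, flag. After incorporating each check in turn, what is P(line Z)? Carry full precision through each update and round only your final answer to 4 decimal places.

0.6471

After 'pass': normaliser = 0.4·0.1500 + 0.15·0.3000 + 0.55·0.5500; P(line X) ≈ 0.1472, P(line Y) ≈ 0.1104, P(line Z) ≈ 0.7423
After 'flag': normaliser = 0.6·0.1472 + 0.85·0.1104 + 0.45·0.7423; P(line X) ≈ 0.1711, P(line Y) ≈ 0.1818, P(line Z) ≈ 0.6471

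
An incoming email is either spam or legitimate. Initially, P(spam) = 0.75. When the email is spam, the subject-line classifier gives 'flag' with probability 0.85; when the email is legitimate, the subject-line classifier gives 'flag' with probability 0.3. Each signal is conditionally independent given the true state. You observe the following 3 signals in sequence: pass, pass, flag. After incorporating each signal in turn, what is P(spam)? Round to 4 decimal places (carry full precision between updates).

0.2807

After 'pass': P(spam) = 0.15·0.7500 / (0.15·0.7500 + 0.7·0.2500) ≈ 0.3913
After 'pass': P(spam) = 0.15·0.3913 / (0.15·0.3913 + 0.7·0.6087) ≈ 0.1211
After 'flag': P(spam) = 0.85·0.1211 / (0.85·0.1211 + 0.3·0.8789) ≈ 0.2807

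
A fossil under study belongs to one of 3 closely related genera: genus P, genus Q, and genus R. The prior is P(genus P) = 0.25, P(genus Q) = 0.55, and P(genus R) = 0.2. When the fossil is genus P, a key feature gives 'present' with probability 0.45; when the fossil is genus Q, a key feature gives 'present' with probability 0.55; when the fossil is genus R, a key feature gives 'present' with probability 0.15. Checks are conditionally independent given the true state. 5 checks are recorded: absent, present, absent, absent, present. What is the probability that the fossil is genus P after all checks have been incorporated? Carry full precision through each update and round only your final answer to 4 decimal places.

0.3197

After 'absent': normaliser = 0.55·0.2500 + 0.45·0.5500 + 0.85·0.2000; P(genus P) ≈ 0.2477, P(genus Q) ≈ 0.4459, P(genus R) ≈ 0.3063
After 'present': normaliser = 0.45·0.2477 + 0.55·0.4459 + 0.15·0.3063; P(genus P) ≈ 0.2768, P(genus Q) ≈ 0.6091, P(genus R) ≈ 0.1141
After 'absent': normaliser = 0.55·0.2768 + 0.45·0.6091 + 0.85·0.1141; P(genus P) ≈ 0.2910, P(genus Q) ≈ 0.5237, P(genus R) ≈ 0.1853
After 'absent': normaliser = 0.55·0.2910 + 0.45·0.5237 + 0.85·0.1853; P(genus P) ≈ 0.2893, P(genus Q) ≈ 0.4260, P(genus R) ≈ 0.2847
After 'present': normaliser = 0.45·0.2893 + 0.55·0.4260 + 0.15·0.2847; P(genus P) ≈ 0.3197, P(genus Q) ≈ 0.5754, P(genus R) ≈ 0.1049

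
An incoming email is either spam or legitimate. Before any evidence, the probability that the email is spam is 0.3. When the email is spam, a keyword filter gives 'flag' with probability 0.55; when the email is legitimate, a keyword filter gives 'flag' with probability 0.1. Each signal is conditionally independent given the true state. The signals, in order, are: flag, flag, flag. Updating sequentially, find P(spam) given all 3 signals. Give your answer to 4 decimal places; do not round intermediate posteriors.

After 'flag': P(spam) = 0.55·0.3000 / (0.55·0.3000 + 0.1·0.7000) ≈ 0.7021
After 'flag': P(spam) = 0.55·0.7021 / (0.55·0.7021 + 0.1·0.2979) ≈ 0.9284
After 'flag': P(spam) = 0.55·0.9284 / (0.55·0.9284 + 0.1·0.0716) ≈ 0.9862

0.9862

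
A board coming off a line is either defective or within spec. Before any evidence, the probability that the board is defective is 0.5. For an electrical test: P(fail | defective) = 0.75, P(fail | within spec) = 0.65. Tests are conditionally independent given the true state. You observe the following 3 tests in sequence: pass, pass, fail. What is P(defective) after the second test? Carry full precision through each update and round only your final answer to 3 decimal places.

0.338

After 'pass': P(defective) = 0.25·0.5000 / (0.25·0.5000 + 0.35·0.5000) ≈ 0.4167
After 'pass': P(defective) = 0.25·0.4167 / (0.25·0.4167 + 0.35·0.5833) ≈ 0.3378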